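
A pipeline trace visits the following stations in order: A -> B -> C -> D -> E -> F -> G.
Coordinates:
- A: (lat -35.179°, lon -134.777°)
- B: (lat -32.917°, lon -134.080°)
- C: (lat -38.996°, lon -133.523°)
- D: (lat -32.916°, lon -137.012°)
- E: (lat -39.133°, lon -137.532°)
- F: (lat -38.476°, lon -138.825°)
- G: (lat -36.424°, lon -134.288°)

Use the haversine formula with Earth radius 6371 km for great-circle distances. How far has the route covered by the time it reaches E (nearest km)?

Leg distances:
A→B: 259.6 km  (cumulative 259.6 km)
B→C: 677.8 km  (cumulative 937.4 km)
C→D: 745.3 km  (cumulative 1682.7 km)
D→E: 692.9 km  (cumulative 2375.5 km)
Cumulative distance at E ≈ 2376 km.

2376 km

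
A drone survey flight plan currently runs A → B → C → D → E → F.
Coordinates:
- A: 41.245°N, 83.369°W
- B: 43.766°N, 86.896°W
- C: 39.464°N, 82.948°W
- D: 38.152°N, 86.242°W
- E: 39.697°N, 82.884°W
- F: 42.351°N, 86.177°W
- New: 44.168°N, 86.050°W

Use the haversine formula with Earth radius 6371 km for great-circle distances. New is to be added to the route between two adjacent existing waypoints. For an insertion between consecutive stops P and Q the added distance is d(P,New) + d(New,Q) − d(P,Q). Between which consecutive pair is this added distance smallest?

Added distance for inserting New between each consecutive pair:
A–B: 70.4 km
B–C: 83.9 km
C–D: 931.3 km
D–E: 893.5 km
E–F: 359.9 km
Smallest added distance is 70.4 km, inserting between A and B.

between A and B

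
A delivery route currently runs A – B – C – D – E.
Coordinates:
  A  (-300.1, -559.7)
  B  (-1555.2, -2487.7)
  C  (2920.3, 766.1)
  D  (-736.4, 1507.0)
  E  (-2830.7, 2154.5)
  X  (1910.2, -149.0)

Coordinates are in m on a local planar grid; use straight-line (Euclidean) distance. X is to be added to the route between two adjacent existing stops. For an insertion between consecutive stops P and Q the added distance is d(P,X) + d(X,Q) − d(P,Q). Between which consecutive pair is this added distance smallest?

Added distance for inserting X between each consecutive pair:
A–B: 4128.3 m
B–C: 10.4 m
C–D: 754.0 m
D–E: 6200.8 m
Smallest added distance is 10.4 m, inserting between B and C.

between B and C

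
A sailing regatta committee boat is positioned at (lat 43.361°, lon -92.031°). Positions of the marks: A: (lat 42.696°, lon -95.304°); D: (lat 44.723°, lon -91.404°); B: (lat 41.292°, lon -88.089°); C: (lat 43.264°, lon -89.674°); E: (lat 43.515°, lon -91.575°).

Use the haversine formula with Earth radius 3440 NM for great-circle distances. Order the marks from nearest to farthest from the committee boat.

E, D, C, A, B

Distances from the committee boat:
E (lat 43.515°, lon -91.575°): 21.9 NM
D (lat 44.723°, lon -91.404°): 86.1 NM
C (lat 43.264°, lon -89.674°): 103.1 NM
A (lat 42.696°, lon -95.304°): 149.1 NM
B (lat 41.292°, lon -88.089°): 214.5 NM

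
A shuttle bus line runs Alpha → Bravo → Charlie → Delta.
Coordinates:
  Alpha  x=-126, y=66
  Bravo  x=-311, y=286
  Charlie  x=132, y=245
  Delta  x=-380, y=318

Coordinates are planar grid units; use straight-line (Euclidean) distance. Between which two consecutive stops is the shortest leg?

Leg distances:
Alpha→Bravo: 287.4
Bravo→Charlie: 444.9
Charlie→Delta: 517.2
The shortest leg is Alpha–Bravo at 287.4.

Alpha–Bravo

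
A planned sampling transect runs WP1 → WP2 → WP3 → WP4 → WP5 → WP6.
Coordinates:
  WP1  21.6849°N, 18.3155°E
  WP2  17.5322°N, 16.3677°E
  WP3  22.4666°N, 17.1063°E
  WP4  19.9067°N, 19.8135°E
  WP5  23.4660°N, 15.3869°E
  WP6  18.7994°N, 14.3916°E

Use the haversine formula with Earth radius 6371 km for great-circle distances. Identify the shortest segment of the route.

Leg distances:
WP1→WP2: 504.8 km
WP2→WP3: 554.1 km
WP3→WP4: 399.7 km
WP4→WP5: 604.7 km
WP5→WP6: 529.1 km
The shortest leg is WP3–WP4 at 399.7 km.

WP3–WP4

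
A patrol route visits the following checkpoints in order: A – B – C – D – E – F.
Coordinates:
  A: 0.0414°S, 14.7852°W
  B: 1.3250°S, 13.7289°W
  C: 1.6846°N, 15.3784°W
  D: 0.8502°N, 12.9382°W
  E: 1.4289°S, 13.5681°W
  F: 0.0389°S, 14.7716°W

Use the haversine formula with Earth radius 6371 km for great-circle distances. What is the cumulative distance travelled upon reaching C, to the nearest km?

Leg distances:
A→B: 184.8 km  (cumulative 184.8 km)
B→C: 381.6 km  (cumulative 566.4 km)
Cumulative distance at C ≈ 566 km.

566 km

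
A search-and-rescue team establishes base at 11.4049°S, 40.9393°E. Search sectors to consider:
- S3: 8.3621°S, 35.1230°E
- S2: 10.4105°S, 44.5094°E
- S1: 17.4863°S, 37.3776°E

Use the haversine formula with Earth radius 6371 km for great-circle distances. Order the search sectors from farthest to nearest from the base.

S1, S3, S2

Distances from the base:
S1 17.4863°S, 37.3776°E: 777.3 km
S3 8.3621°S, 35.1230°E: 721.3 km
S2 10.4105°S, 44.5094°E: 405.2 km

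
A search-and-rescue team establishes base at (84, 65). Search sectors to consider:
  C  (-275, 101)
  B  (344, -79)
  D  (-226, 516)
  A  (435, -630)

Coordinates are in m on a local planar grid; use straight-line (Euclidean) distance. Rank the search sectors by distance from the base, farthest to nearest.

Distance from the base at (84, 65) to each:
A (435, -630): 778.6 m
D (-226, 516): 547.3 m
C (-275, 101): 360.8 m
B (344, -79): 297.2 m

A, D, C, B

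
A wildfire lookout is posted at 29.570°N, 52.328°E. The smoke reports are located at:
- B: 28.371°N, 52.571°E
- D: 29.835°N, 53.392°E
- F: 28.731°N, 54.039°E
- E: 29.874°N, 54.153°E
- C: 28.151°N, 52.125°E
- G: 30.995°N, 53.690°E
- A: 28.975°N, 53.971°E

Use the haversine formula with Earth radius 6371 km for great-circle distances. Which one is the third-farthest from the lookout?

E

Distance to each, sorted:
G: 205.4 km
F: 190.6 km
E: 179.4 km
A: 172.5 km
C: 159.0 km
B: 135.4 km
D: 106.9 km
The third-farthest is E at 179.4 km.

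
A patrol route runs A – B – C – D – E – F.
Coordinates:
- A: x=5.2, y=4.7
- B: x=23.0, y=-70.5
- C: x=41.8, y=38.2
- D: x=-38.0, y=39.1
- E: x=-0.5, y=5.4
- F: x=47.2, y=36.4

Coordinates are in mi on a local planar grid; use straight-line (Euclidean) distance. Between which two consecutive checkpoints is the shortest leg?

Leg distances:
A→B: 77.3 mi
B→C: 110.3 mi
C→D: 79.8 mi
D→E: 50.4 mi
E→F: 56.9 mi
The shortest leg is D–E at 50.4 mi.

D–E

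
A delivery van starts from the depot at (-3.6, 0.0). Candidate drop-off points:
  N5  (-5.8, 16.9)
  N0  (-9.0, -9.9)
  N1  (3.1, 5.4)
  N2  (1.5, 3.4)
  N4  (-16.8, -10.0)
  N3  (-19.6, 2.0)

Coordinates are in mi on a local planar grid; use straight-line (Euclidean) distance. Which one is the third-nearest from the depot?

N0

Distance to each, sorted:
N2: 6.1 mi
N1: 8.6 mi
N0: 11.3 mi
N3: 16.1 mi
N4: 16.6 mi
N5: 17.0 mi
The third-nearest is N0 at 11.3 mi.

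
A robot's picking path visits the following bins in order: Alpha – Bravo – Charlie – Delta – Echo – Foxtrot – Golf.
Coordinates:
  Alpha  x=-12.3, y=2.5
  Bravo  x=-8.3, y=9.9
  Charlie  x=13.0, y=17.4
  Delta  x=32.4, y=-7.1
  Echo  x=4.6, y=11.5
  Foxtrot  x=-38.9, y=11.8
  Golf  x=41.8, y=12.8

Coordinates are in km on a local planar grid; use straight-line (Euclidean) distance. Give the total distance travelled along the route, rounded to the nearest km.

Leg distances:
Alpha→Bravo: 8.4 km  (cumulative 8.4 km)
Bravo→Charlie: 22.6 km  (cumulative 31.0 km)
Charlie→Delta: 31.3 km  (cumulative 62.2 km)
Delta→Echo: 33.4 km  (cumulative 95.7 km)
Echo→Foxtrot: 43.5 km  (cumulative 139.2 km)
Foxtrot→Golf: 80.7 km  (cumulative 219.9 km)
Total route length ≈ 220 km.

220 km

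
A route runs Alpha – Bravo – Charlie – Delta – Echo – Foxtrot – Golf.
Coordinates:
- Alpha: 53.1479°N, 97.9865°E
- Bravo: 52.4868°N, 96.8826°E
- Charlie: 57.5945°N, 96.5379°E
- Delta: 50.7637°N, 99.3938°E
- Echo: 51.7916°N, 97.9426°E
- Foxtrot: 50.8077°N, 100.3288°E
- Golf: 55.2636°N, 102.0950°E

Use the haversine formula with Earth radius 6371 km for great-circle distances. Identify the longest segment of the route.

Charlie–Delta

Leg distances:
Alpha→Bravo: 104.4 km
Bravo→Charlie: 568.4 km
Charlie→Delta: 781.8 km
Delta→Echo: 152.5 km
Echo→Foxtrot: 198.7 km
Foxtrot→Golf: 509.3 km
The longest leg is Charlie–Delta at 781.8 km.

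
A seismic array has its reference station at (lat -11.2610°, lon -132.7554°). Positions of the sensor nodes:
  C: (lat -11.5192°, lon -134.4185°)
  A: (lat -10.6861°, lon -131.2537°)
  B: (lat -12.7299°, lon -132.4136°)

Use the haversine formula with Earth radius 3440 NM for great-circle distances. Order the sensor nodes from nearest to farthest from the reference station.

Distance from the reference station at (lat -11.2610°, lon -132.7554°) to each:
B (lat -12.7299°, lon -132.4136°): 90.4 NM
A (lat -10.6861°, lon -131.2537°): 95.0 NM
C (lat -11.5192°, lon -134.4185°): 99.1 NM

B, A, C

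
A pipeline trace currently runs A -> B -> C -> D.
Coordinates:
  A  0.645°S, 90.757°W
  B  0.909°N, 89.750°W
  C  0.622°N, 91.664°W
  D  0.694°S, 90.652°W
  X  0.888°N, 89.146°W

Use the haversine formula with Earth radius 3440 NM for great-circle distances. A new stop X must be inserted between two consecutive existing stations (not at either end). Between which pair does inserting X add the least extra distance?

between A and B

Added distance for inserting X between each consecutive pair:
A–B: 58.6 NM
B–C: 72.1 NM
C–D: 183.5 NM
Smallest added distance is 58.6 NM, inserting between A and B.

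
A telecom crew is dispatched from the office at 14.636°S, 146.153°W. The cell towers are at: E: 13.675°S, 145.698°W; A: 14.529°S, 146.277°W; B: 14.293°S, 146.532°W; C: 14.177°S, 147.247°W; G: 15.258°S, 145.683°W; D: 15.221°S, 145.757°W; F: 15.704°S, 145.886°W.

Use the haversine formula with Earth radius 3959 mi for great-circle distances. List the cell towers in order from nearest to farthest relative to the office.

Computing each great-circle distance from 14.636°S, 146.153°W:
A 14.529°S, 146.277°W: 11.1 mi
B 14.293°S, 146.532°W: 34.7 mi
D 15.221°S, 145.757°W: 48.3 mi
G 15.258°S, 145.683°W: 53.2 mi
E 13.675°S, 145.698°W: 73.1 mi
F 15.704°S, 145.886°W: 75.9 mi
C 14.177°S, 147.247°W: 79.8 mi

A, B, D, G, E, F, C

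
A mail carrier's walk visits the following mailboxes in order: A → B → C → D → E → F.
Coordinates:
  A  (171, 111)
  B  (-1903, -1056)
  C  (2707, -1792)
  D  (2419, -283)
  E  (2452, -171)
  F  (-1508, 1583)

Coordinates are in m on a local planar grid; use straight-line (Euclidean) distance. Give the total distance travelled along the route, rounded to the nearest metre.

Leg distances:
A→B: 2379.8 m  (cumulative 2379.8 m)
B→C: 4668.4 m  (cumulative 7048.2 m)
C→D: 1536.2 m  (cumulative 8584.4 m)
D→E: 116.8 m  (cumulative 8701.2 m)
E→F: 4331.1 m  (cumulative 13032.2 m)
Total route length ≈ 13032 m.

13032 m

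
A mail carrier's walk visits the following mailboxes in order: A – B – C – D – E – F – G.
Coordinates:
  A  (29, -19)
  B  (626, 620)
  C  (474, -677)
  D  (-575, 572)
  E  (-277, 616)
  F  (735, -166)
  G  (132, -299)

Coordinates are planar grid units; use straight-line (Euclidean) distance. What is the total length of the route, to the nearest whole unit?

6009

Leg distances:
A→B: 874.5  (cumulative 874.5)
B→C: 1305.9  (cumulative 2180.4)
C→D: 1631.1  (cumulative 3811.4)
D→E: 301.2  (cumulative 4112.7)
E→F: 1278.9  (cumulative 5391.6)
F→G: 617.5  (cumulative 6009.1)
Total route length ≈ 6009.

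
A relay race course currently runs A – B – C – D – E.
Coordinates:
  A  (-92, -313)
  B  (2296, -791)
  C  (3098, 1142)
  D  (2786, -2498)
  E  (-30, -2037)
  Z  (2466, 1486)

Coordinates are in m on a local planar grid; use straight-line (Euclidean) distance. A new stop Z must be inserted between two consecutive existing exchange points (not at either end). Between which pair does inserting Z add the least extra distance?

between B and C

Added distance for inserting Z between each consecutive pair:
A–B: 2975.2 m
B–C: 910.1 m
C–D: 1063.0 m
D–E: 5460.9 m
Smallest added distance is 910.1 m, inserting between B and C.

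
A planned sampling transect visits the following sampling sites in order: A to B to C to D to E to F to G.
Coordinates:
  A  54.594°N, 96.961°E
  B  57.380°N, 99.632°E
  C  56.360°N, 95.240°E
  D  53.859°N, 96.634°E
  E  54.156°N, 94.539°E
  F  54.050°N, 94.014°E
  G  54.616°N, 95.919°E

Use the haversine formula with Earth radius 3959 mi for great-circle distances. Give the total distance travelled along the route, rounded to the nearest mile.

776 mi

Leg distances:
A→B: 218.4 mi  (cumulative 218.4 mi)
B→C: 180.2 mi  (cumulative 398.6 mi)
C→D: 181.4 mi  (cumulative 579.9 mi)
D→E: 87.5 mi  (cumulative 667.5 mi)
E→F: 22.5 mi  (cumulative 690.0 mi)
F→G: 86.1 mi  (cumulative 776.1 mi)
Total route length ≈ 776 mi.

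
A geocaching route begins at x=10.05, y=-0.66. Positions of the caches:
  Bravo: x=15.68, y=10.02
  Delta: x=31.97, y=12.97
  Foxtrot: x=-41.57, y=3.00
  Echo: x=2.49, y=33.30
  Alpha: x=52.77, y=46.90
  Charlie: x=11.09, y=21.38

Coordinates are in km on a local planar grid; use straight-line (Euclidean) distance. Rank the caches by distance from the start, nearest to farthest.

Bravo, Charlie, Delta, Echo, Foxtrot, Alpha

Distances from the start:
Bravo x=15.68, y=10.02: 12.1 km
Charlie x=11.09, y=21.38: 22.1 km
Delta x=31.97, y=12.97: 25.8 km
Echo x=2.49, y=33.30: 34.8 km
Foxtrot x=-41.57, y=3.00: 51.7 km
Alpha x=52.77, y=46.90: 63.9 km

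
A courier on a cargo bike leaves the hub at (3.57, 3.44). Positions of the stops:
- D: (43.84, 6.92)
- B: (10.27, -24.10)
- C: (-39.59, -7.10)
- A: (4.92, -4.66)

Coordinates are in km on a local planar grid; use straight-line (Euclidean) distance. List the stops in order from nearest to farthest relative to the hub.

Computing each straight-line distance from (3.57, 3.44):
A (4.92, -4.66): 8.2 km
B (10.27, -24.10): 28.3 km
D (43.84, 6.92): 40.4 km
C (-39.59, -7.10): 44.4 km

A, B, D, C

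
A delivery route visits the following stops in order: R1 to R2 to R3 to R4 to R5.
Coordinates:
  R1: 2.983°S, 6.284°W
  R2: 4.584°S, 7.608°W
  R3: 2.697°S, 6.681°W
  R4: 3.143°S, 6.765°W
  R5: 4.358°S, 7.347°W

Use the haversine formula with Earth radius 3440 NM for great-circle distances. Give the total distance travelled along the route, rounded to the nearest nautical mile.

359 NM

Leg distances:
R1→R2: 124.6 NM  (cumulative 124.6 NM)
R2→R3: 126.2 NM  (cumulative 250.8 NM)
R3→R4: 27.2 NM  (cumulative 278.0 NM)
R4→R5: 80.9 NM  (cumulative 358.9 NM)
Total route length ≈ 359 NM.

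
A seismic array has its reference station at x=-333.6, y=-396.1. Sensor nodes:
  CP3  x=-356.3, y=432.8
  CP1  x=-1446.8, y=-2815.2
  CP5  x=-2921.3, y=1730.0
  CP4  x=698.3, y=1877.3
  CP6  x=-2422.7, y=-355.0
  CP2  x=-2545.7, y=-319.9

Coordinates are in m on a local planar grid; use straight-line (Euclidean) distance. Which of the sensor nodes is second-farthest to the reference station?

Distances from the reference station (x=-333.6, y=-396.1):
CP5: 3349.1 m
CP1: 2662.9 m
CP4: 2496.6 m
CP2: 2213.4 m
CP6: 2089.5 m
CP3: 829.2 m
The second-farthest is CP1 at 2662.9 m.

CP1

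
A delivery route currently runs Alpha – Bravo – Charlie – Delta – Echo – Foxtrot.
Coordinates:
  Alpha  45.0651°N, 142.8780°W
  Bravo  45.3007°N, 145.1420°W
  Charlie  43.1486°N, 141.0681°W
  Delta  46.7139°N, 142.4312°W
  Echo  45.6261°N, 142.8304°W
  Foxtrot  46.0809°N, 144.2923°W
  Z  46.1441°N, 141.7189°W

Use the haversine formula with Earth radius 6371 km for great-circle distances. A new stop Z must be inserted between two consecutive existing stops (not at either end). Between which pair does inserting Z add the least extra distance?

between Charlie and Delta

Added distance for inserting Z between each consecutive pair:
Alpha–Bravo: 252.5 km
Bravo–Charlie: 215.6 km
Charlie–Delta: 10.0 km
Delta–Echo: 62.4 km
Echo–Foxtrot: 178.0 km
Smallest added distance is 10.0 km, inserting between Charlie and Delta.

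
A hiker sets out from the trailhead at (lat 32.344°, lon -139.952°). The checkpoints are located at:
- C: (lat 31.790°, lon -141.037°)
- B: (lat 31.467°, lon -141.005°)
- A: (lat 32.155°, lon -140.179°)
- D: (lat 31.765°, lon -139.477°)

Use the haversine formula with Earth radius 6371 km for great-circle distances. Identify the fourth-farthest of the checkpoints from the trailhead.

A

Distances from the trailhead ((lat 32.344°, lon -139.952°)):
B: 139.2 km
C: 119.4 km
D: 78.4 km
A: 30.0 km
The fourth-farthest is A at 30.0 km.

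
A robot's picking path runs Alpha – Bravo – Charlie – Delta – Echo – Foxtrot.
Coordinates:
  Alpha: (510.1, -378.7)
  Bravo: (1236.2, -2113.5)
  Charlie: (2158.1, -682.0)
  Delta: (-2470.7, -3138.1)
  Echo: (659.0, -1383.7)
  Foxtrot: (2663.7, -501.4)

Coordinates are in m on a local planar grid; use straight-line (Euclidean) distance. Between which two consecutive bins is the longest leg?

Charlie–Delta

Leg distances:
Alpha→Bravo: 1880.6 m
Bravo→Charlie: 1702.7 m
Charlie→Delta: 5240.1 m
Delta→Echo: 3587.9 m
Echo→Foxtrot: 2190.3 m
The longest leg is Charlie–Delta at 5240.1 m.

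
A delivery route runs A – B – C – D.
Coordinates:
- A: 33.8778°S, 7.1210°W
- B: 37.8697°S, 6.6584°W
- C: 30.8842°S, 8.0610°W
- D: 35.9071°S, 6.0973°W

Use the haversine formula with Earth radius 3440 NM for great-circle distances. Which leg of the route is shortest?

Leg distances:
A→B: 240.7 NM
B→C: 425.1 NM
C→D: 317.2 NM
The shortest leg is A–B at 240.7 NM.

A–B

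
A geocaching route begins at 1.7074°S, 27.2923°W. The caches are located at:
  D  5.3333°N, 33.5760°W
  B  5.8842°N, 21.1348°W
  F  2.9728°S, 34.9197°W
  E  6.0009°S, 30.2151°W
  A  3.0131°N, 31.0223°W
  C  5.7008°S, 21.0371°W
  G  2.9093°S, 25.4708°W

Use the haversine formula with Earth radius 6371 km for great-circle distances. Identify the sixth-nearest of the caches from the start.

D

Distance to each, sorted:
G: 242.5 km
E: 577.1 km
A: 668.9 km
C: 823.9 km
F: 859.0 km
D: 1048.8 km
B: 1086.3 km
The sixth-nearest is D at 1048.8 km.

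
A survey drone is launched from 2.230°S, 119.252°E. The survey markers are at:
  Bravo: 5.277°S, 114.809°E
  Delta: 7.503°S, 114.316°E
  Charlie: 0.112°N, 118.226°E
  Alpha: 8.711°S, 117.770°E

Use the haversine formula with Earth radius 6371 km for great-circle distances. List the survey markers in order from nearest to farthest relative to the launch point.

Computing each great-circle distance from 2.230°S, 119.252°E:
Charlie 0.112°N, 118.226°E: 284.3 km
Bravo 5.277°S, 114.809°E: 598.1 km
Alpha 8.711°S, 117.770°E: 739.1 km
Delta 7.503°S, 114.316°E: 801.7 km

Charlie, Bravo, Alpha, Delta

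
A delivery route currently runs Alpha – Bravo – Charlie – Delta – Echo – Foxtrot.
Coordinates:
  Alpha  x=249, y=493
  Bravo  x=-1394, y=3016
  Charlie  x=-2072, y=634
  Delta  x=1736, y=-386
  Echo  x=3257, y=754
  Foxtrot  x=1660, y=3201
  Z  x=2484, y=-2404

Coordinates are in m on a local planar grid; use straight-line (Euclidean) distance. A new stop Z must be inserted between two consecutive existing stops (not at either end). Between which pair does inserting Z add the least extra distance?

Added distance for inserting Z between each consecutive pair:
Alpha–Bravo: 7312.6 m
Bravo–Charlie: 9663.9 m
Charlie–Delta: 3685.9 m
Delta–Echo: 3502.6 m
Echo–Foxtrot: 5994.5 m
Smallest added distance is 3502.6 m, inserting between Delta and Echo.

between Delta and Echo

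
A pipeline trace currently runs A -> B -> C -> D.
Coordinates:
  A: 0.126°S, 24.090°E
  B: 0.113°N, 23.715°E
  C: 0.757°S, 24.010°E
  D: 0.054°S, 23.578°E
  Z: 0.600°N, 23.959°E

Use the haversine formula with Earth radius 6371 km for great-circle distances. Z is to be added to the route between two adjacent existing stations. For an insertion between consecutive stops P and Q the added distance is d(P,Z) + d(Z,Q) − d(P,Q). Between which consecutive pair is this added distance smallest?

Added distance for inserting Z between each consecutive pair:
A–B: 93.2 km
B–C: 109.4 km
C–D: 143.4 km
Smallest added distance is 93.2 km, inserting between A and B.

between A and B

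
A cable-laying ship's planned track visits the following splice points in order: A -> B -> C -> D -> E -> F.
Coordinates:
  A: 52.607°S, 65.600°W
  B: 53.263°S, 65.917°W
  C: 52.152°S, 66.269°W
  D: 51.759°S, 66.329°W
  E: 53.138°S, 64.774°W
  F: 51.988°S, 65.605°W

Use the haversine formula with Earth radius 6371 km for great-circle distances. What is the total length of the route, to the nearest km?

Leg distances:
A→B: 76.0 km  (cumulative 76.0 km)
B→C: 125.8 km  (cumulative 201.8 km)
C→D: 43.9 km  (cumulative 245.7 km)
D→E: 186.0 km  (cumulative 431.7 km)
E→F: 139.7 km  (cumulative 571.4 km)
Total route length ≈ 571 km.

571 km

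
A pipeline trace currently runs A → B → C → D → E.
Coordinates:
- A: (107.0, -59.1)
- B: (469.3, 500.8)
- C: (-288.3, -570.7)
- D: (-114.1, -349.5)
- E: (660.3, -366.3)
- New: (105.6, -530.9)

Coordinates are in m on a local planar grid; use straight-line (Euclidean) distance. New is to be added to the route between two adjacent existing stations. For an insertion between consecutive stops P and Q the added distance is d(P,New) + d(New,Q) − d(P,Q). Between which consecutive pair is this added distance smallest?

Added distance for inserting New between each consecutive pair:
A–B: 898.8 m
B–C: 177.6 m
C–D: 399.3 m
D–E: 88.9 m
Smallest added distance is 88.9 m, inserting between D and E.

between D and E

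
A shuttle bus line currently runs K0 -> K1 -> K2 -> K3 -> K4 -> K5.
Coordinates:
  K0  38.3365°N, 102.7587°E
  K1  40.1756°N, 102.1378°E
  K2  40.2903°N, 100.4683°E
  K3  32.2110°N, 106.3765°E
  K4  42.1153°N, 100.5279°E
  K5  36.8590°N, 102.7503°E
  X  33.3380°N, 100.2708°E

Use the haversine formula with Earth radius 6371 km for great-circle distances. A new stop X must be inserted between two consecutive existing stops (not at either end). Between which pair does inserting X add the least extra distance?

between K2 and K3

Added distance for inserting X between each consecutive pair:
K0–K1: 1166.1 km
K1–K2: 1409.2 km
K2–K3: 315.3 km
K3–K4: 344.2 km
K4–K5: 813.3 km
Smallest added distance is 315.3 km, inserting between K2 and K3.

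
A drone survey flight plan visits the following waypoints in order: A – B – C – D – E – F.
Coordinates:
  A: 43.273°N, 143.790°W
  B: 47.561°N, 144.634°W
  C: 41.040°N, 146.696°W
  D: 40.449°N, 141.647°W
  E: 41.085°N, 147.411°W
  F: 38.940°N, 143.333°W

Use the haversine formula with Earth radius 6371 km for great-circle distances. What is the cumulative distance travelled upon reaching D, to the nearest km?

Leg distances:
A→B: 481.3 km  (cumulative 481.3 km)
B→C: 743.4 km  (cumulative 1224.7 km)
C→D: 430.3 km  (cumulative 1655.0 km)
Cumulative distance at D ≈ 1655 km.

1655 km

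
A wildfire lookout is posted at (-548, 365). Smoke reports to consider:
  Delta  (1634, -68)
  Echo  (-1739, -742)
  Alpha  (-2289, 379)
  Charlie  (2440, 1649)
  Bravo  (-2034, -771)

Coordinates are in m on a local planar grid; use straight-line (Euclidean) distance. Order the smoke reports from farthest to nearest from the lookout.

Distances from the lookout:
Charlie (2440, 1649): 3252.2 m
Delta (1634, -68): 2224.5 m
Bravo (-2034, -771): 1870.5 m
Alpha (-2289, 379): 1741.1 m
Echo (-1739, -742): 1626.0 m

Charlie, Delta, Bravo, Alpha, Echo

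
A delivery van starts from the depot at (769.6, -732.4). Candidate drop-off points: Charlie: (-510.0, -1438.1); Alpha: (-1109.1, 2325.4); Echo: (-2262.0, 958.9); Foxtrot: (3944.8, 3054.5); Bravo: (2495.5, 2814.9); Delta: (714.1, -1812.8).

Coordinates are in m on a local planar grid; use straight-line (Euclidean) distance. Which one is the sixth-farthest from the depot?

Distances from the depot ((769.6, -732.4)):
Foxtrot: 4941.9 m
Bravo: 3944.9 m
Alpha: 3588.8 m
Echo: 3471.5 m
Charlie: 1461.3 m
Delta: 1081.8 m
The sixth-farthest is Delta at 1081.8 m.

Delta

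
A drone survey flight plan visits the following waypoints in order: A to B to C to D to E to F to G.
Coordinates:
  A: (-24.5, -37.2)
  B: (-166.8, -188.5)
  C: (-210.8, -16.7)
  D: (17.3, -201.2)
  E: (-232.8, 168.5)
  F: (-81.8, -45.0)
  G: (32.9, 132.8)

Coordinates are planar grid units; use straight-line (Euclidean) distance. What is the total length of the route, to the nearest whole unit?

1598

Leg distances:
A→B: 207.7  (cumulative 207.7)
B→C: 177.3  (cumulative 385.0)
C→D: 293.4  (cumulative 678.4)
D→E: 446.3  (cumulative 1124.8)
E→F: 261.5  (cumulative 1386.3)
F→G: 211.6  (cumulative 1597.9)
Total route length ≈ 1598.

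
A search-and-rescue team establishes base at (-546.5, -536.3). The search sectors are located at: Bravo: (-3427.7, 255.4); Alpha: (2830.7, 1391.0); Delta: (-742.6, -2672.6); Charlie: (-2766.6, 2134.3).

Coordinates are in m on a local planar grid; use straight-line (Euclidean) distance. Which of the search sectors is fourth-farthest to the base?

Delta

Distances from the base ((-546.5, -536.3)):
Alpha: 3888.4 m
Charlie: 3472.9 m
Bravo: 2988.0 m
Delta: 2145.3 m
The fourth-farthest is Delta at 2145.3 m.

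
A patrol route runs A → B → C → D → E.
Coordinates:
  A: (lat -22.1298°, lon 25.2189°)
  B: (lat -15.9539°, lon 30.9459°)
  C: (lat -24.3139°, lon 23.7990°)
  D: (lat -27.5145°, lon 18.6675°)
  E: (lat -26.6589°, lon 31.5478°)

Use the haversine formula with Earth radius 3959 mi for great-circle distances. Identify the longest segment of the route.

D–E

Leg distances:
A→B: 567.3 mi
B→C: 740.3 mi
C→D: 388.0 mi
D→E: 794.2 mi
The longest leg is D–E at 794.2 mi.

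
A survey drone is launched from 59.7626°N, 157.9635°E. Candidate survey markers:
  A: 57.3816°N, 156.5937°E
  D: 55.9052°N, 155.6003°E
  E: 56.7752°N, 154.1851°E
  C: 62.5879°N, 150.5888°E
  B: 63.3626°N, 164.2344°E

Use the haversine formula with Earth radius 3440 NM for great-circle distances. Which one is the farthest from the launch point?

Distance to each, sorted:
B: 280.6 NM
C: 272.4 NM
D: 243.6 NM
E: 215.3 NM
A: 149.2 NM
The farthest is B at 280.6 NM.

B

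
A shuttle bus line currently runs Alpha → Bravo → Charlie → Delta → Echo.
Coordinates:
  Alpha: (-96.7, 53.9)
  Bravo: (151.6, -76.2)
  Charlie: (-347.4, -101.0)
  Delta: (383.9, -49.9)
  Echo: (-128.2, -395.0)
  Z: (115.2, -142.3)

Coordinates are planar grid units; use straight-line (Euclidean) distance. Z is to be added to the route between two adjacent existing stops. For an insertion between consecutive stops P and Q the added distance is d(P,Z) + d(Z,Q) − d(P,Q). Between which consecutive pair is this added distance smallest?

between Charlie and Delta

Added distance for inserting Z between each consecutive pair:
Alpha–Bravo: 83.9
Bravo–Charlie: 40.3
Charlie–Delta: 15.5
Delta–Echo: 17.5
Smallest added distance is 15.5, inserting between Charlie and Delta.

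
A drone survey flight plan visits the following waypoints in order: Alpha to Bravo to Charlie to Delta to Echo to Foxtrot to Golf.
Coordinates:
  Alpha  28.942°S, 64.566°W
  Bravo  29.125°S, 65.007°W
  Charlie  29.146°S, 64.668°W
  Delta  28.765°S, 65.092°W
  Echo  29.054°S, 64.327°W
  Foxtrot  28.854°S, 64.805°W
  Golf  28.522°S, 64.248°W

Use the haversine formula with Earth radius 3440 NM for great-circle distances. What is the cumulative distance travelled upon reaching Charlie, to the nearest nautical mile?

43 NM

Leg distances:
Alpha→Bravo: 25.6 NM  (cumulative 25.6 NM)
Bravo→Charlie: 17.8 NM  (cumulative 43.4 NM)
Cumulative distance at Charlie ≈ 43 NM.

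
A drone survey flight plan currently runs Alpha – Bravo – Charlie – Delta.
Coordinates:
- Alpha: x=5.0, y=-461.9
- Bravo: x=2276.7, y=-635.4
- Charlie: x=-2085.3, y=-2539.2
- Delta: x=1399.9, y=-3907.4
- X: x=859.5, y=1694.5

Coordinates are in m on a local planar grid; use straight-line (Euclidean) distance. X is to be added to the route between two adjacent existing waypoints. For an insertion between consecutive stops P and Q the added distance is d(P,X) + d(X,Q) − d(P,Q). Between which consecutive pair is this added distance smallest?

Added distance for inserting X between each consecutive pair:
Alpha–Bravo: 2768.3 m
Bravo–Charlie: 3124.8 m
Charlie–Delta: 7040.9 m
Smallest added distance is 2768.3 m, inserting between Alpha and Bravo.

between Alpha and Bravo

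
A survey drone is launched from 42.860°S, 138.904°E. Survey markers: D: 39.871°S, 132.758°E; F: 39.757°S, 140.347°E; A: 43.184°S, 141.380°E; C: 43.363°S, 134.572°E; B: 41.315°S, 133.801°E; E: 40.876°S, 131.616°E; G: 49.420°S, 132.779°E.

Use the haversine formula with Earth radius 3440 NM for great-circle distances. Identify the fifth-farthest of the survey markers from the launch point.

F

Distance to each, sorted:
G: 468.7 NM
E: 346.8 NM
D: 329.9 NM
B: 245.5 NM
F: 197.3 NM
C: 192.2 NM
A: 110.4 NM
The fifth-farthest is F at 197.3 NM.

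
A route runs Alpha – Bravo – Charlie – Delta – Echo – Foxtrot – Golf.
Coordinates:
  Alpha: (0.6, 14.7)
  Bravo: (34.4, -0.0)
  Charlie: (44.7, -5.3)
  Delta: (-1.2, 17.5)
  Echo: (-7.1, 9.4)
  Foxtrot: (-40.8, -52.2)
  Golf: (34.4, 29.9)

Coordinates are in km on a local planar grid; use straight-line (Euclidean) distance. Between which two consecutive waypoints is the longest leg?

Foxtrot–Golf

Leg distances:
Alpha→Bravo: 36.9 km
Bravo→Charlie: 11.6 km
Charlie→Delta: 51.3 km
Delta→Echo: 10.0 km
Echo→Foxtrot: 70.2 km
Foxtrot→Golf: 111.3 km
The longest leg is Foxtrot–Golf at 111.3 km.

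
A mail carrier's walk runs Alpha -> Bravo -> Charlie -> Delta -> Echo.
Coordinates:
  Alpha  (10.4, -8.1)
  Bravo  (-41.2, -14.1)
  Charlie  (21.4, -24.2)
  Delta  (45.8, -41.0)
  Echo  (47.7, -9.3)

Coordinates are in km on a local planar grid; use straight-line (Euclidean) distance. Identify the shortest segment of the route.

Charlie–Delta

Leg distances:
Alpha→Bravo: 51.9 km
Bravo→Charlie: 63.4 km
Charlie→Delta: 29.6 km
Delta→Echo: 31.8 km
The shortest leg is Charlie–Delta at 29.6 km.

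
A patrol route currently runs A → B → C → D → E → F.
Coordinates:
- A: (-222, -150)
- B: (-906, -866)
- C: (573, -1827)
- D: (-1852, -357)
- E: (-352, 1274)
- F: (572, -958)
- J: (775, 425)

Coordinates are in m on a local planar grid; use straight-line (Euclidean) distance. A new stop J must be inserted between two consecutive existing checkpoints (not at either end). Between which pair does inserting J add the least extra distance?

Added distance for inserting J between each consecutive pair:
A–B: 2280.3 m
B–C: 2616.8 m
C–D: 2166.2 m
D–E: 1936.0 m
E–F: 393.1 m
Smallest added distance is 393.1 m, inserting between E and F.

between E and F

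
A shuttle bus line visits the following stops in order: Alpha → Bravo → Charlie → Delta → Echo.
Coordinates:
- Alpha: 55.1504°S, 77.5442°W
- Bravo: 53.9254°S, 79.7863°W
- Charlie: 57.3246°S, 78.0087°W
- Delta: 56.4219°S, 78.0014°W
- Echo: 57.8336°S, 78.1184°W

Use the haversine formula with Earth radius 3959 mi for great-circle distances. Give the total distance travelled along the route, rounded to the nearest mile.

Leg distances:
Alpha→Bravo: 123.5 mi  (cumulative 123.5 mi)
Bravo→Charlie: 244.9 mi  (cumulative 368.3 mi)
Charlie→Delta: 62.4 mi  (cumulative 430.7 mi)
Delta→Echo: 97.6 mi  (cumulative 528.3 mi)
Total route length ≈ 528 mi.

528 mi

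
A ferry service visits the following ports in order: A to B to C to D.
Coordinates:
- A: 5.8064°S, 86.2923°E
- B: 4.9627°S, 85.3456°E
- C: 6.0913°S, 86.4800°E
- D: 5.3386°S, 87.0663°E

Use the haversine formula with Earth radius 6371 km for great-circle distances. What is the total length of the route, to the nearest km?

424 km

Leg distances:
A→B: 140.7 km  (cumulative 140.7 km)
B→C: 177.5 km  (cumulative 318.2 km)
C→D: 105.9 km  (cumulative 424.1 km)
Total route length ≈ 424 km.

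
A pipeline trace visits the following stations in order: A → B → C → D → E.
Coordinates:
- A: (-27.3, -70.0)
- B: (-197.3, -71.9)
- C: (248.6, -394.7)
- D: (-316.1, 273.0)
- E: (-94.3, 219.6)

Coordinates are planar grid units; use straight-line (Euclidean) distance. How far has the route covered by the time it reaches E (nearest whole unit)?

1823

Leg distances:
A→B: 170.0  (cumulative 170.0)
B→C: 550.5  (cumulative 720.5)
C→D: 874.5  (cumulative 1595.0)
D→E: 228.1  (cumulative 1823.1)
Cumulative distance at E ≈ 1823.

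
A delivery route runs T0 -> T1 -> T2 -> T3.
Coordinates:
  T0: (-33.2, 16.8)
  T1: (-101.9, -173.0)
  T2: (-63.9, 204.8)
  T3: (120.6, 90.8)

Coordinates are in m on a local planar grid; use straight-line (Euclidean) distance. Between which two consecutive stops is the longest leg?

T1–T2

Leg distances:
T0→T1: 201.9 m
T1→T2: 379.7 m
T2→T3: 216.9 m
The longest leg is T1–T2 at 379.7 m.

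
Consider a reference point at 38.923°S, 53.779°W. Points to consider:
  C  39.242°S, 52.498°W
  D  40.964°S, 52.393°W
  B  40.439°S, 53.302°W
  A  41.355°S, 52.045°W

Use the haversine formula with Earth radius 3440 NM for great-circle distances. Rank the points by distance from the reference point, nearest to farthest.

Distances from the reference point:
C 39.242°S, 52.498°W: 62.7 NM
B 40.439°S, 53.302°W: 93.6 NM
D 40.964°S, 52.393°W: 138.1 NM
A 41.355°S, 52.045°W: 166.3 NM

C, B, D, A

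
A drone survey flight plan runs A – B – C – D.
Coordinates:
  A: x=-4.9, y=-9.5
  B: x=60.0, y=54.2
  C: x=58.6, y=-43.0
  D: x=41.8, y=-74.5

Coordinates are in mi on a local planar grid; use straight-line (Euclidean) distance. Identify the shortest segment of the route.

C–D

Leg distances:
A→B: 90.9 mi
B→C: 97.2 mi
C→D: 35.7 mi
The shortest leg is C–D at 35.7 mi.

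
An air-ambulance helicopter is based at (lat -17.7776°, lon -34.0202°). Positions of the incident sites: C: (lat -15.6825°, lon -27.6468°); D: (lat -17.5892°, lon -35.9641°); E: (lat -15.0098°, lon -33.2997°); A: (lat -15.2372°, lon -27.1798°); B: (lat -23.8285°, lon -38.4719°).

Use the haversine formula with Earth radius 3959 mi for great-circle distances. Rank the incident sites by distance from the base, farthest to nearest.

Distances from the base:
B (lat -23.8285°, lon -38.4719°): 507.3 mi
A (lat -15.2372°, lon -27.1798°): 485.9 mi
C (lat -15.6825°, lon -27.6468°): 445.9 mi
E (lat -15.0098°, lon -33.2997°): 197.1 mi
D (lat -17.5892°, lon -35.9641°): 128.6 mi

B, A, C, E, D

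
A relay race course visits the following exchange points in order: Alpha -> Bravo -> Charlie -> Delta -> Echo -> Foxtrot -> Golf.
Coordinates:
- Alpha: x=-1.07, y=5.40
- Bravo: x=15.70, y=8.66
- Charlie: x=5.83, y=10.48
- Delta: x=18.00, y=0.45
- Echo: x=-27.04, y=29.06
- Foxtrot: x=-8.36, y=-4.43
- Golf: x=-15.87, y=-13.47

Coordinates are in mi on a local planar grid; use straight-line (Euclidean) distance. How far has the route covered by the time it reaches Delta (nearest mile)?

Leg distances:
Alpha→Bravo: 17.1 mi  (cumulative 17.1 mi)
Bravo→Charlie: 10.0 mi  (cumulative 27.1 mi)
Charlie→Delta: 15.8 mi  (cumulative 42.9 mi)
Cumulative distance at Delta ≈ 43 mi.

43 mi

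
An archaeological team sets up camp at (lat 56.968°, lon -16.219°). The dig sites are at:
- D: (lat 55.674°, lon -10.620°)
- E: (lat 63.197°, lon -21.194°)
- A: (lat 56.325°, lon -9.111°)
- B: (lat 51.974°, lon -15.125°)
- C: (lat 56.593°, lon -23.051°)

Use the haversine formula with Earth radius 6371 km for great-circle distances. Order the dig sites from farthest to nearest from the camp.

E, B, A, C, D

Distance from the camp at (lat 56.968°, lon -16.219°) to each:
E (lat 63.197°, lon -21.194°): 745.0 km
B (lat 51.974°, lon -15.125°): 559.8 km
A (lat 56.325°, lon -9.111°): 440.2 km
C (lat 56.593°, lon -23.051°): 418.1 km
D (lat 55.674°, lon -10.620°): 373.9 km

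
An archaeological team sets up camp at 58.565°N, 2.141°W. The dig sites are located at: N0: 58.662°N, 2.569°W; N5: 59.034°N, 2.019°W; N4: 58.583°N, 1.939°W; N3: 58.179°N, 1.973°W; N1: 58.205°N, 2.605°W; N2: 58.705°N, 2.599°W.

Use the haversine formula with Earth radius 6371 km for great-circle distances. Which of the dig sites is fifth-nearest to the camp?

N1

Distances from the camp (58.565°N, 2.141°W):
N4: 11.9 km
N0: 27.0 km
N2: 30.7 km
N3: 44.0 km
N1: 48.3 km
N5: 52.6 km
The fifth-nearest is N1 at 48.3 km.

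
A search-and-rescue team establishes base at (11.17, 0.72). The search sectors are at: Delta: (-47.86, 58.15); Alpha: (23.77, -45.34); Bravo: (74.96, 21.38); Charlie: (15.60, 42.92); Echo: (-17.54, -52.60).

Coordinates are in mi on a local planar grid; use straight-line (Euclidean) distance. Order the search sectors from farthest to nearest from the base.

Distances from the base:
Delta (-47.86, 58.15): 82.4 mi
Bravo (74.96, 21.38): 67.1 mi
Echo (-17.54, -52.60): 60.6 mi
Alpha (23.77, -45.34): 47.8 mi
Charlie (15.60, 42.92): 42.4 mi

Delta, Bravo, Echo, Alpha, Charlie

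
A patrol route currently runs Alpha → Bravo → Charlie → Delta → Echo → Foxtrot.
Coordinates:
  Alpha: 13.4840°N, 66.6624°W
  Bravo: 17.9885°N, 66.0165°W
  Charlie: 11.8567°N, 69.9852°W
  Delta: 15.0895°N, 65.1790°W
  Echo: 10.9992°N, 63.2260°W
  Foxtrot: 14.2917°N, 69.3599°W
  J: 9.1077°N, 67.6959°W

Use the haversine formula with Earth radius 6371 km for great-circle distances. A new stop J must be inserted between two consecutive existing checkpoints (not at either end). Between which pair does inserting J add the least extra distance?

between Echo and Foxtrot

Added distance for inserting J between each consecutive pair:
Alpha–Bravo: 997.9 km
Bravo–Charlie: 595.0 km
Charlie–Delta: 482.4 km
Delta–Echo: 750.2 km
Echo–Foxtrot: 377.4 km
Smallest added distance is 377.4 km, inserting between Echo and Foxtrot.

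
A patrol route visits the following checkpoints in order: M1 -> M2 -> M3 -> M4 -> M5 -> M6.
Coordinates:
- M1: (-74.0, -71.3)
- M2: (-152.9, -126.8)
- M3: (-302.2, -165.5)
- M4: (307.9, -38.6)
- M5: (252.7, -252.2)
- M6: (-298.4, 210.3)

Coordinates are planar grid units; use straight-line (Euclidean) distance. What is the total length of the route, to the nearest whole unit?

Leg distances:
M1→M2: 96.5  (cumulative 96.5)
M2→M3: 154.2  (cumulative 250.7)
M3→M4: 623.2  (cumulative 873.9)
M4→M5: 220.6  (cumulative 1094.5)
M5→M6: 719.5  (cumulative 1813.9)
Total route length ≈ 1814.

1814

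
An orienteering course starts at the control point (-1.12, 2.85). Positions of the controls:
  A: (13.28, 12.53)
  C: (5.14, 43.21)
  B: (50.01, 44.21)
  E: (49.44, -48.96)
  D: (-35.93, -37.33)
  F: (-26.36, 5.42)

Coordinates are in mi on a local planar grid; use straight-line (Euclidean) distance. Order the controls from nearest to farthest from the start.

A, F, C, D, B, E

Distance from the start at (-1.12, 2.85) to each:
A (13.28, 12.53): 17.4 mi
F (-26.36, 5.42): 25.4 mi
C (5.14, 43.21): 40.8 mi
D (-35.93, -37.33): 53.2 mi
B (50.01, 44.21): 65.8 mi
E (49.44, -48.96): 72.4 mi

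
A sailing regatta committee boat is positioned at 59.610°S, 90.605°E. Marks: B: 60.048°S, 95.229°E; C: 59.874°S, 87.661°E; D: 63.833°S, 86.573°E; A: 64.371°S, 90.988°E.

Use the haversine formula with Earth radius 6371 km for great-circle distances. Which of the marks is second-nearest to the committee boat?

B

Distance to each, sorted:
C: 167.5 km
B: 262.9 km
D: 515.1 km
A: 529.8 km
The second-nearest is B at 262.9 km.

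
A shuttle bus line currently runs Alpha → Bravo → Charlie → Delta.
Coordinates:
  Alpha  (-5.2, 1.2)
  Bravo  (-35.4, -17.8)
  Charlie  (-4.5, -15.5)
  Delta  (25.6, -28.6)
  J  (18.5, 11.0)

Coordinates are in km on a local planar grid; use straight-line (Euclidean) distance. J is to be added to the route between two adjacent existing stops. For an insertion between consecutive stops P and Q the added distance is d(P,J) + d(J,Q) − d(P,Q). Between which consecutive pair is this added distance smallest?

between Charlie and Delta

Added distance for inserting J between each consecutive pair:
Alpha–Bravo: 51.1 km
Bravo–Charlie: 65.2 km
Charlie–Delta: 42.5 km
Smallest added distance is 42.5 km, inserting between Charlie and Delta.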